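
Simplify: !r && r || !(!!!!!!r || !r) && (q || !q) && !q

false

!r && r || !(!!!!!!r || !r) && (q || !q) && !q
= !r && r || !(!!!!r || !r) && (q || !q) && !q   [double negation]
= !r && r || !(!!r || !r) && (q || !q) && !q   [double negation]
= !r && r || !(!!r || !r) && !q   [complement / identity]
= !r && r || !r && r && !q   [De Morgan]
= !r && r   [absorption]
= false   [complement]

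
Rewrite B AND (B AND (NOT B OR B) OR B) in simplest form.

B AND (B AND (NOT B OR B) OR B)
= B AND (B OR B)   — complement / identity
= B AND B   — idempotence
= B   — idempotence

B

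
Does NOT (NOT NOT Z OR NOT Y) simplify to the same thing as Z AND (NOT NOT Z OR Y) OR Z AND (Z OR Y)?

No

E1: NOT (NOT NOT Z OR NOT Y)
    = NOT Z AND Y   (De Morgan)
E2: Z AND (NOT NOT Z OR Y) OR Z AND (Z OR Y)
    = Z AND (Z OR Y) OR Z AND (Z OR Y)   (double negation)
    = Z AND (Z OR Y)   (idempotence)
    = Z   (absorption)
These differ: at Y=1, Z=1, E1 = 0 but E2 = 1.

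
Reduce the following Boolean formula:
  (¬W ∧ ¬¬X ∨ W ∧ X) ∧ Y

(¬W ∧ ¬¬X ∨ W ∧ X) ∧ Y
= (¬W ∧ X ∨ W ∧ X) ∧ Y
= X ∧ Y

X ∧ Y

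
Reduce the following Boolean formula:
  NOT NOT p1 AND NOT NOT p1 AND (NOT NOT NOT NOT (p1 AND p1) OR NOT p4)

NOT NOT p1 AND NOT NOT p1 AND (NOT NOT NOT NOT (p1 AND p1) OR NOT p4)
= NOT NOT p1 AND NOT NOT p1 AND (NOT NOT (p1 AND p1) OR NOT p4)   [double negation]
= NOT NOT p1 AND (NOT NOT (p1 AND p1) OR NOT p4)   [idempotence]
= p1 AND (NOT NOT (p1 AND p1) OR NOT p4)   [double negation]
= p1 AND (NOT NOT p1 OR NOT p4)   [idempotence]
= p1 AND (p1 OR NOT p4)   [double negation]
= p1   [absorption]

p1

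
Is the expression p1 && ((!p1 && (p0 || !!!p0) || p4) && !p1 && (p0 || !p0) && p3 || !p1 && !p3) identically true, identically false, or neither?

identically false

p1 && ((!p1 && (p0 || !!!p0) || p4) && !p1 && (p0 || !p0) && p3 || !p1 && !p3)
= p1 && ((!p1 && (p0 || !p0) || p4) && !p1 && (p0 || !p0) && p3 || !p1 && !p3)   (double negation)
= p1 && (!p1 && (p0 || !p0) && p3 || !p1 && !p3)   (absorption)
= p1 && (!p1 && p3 || !p1 && !p3)   (complement / identity)
= p1 && !p1   (distribution)
= false   (complement)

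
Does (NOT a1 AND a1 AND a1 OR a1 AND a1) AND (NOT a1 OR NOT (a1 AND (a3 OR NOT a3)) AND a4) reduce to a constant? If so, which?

(NOT a1 AND a1 AND a1 OR a1 AND a1) AND (NOT a1 OR NOT (a1 AND (a3 OR NOT a3)) AND a4)
= (NOT a1 AND a1 AND a1 OR a1 AND a1) AND (NOT a1 OR NOT a1 AND a4)   [complement / identity]
= (NOT a1 AND a1 OR a1 AND a1) AND (NOT a1 OR NOT a1 AND a4)   [idempotence]
= a1 AND (NOT a1 OR NOT a1 AND a4)   [distribution]
= a1 AND NOT a1   [absorption]
= FALSE   [complement]

yes, False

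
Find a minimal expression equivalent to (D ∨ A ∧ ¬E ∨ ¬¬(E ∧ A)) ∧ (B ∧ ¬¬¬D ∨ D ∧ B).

(D ∨ A ∧ ¬E ∨ ¬¬(E ∧ A)) ∧ (B ∧ ¬¬¬D ∨ D ∧ B)
= (D ∨ A ∧ ¬E ∨ E ∧ A) ∧ (B ∧ ¬¬¬D ∨ D ∧ B)   — double negation
= (D ∨ A ∧ ¬E ∨ E ∧ A) ∧ (B ∧ ¬D ∨ D ∧ B)   — double negation
= (D ∨ A ∧ ¬E ∨ E ∧ A) ∧ B   — distribution
= (D ∨ A) ∧ B   — distribution

(D ∨ A) ∧ B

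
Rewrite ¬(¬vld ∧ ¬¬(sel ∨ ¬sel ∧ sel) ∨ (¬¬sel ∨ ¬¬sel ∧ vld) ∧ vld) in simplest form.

¬sel

¬(¬vld ∧ ¬¬(sel ∨ ¬sel ∧ sel) ∨ (¬¬sel ∨ ¬¬sel ∧ vld) ∧ vld)
= ¬(¬vld ∧ ¬¬(sel ∨ ¬sel ∧ sel) ∨ ¬¬sel ∧ vld)
= ¬(¬vld ∧ ¬¬sel ∨ ¬¬sel ∧ vld)
= ¬¬¬sel
= ¬sel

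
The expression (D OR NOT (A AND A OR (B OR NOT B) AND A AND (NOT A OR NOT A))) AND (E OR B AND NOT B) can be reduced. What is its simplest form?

(D OR NOT A) AND E

(D OR NOT (A AND A OR (B OR NOT B) AND A AND (NOT A OR NOT A))) AND (E OR B AND NOT B)
= (D OR NOT (A AND A OR A AND (NOT A OR NOT A))) AND (E OR B AND NOT B)
= (D OR NOT (A AND A OR A AND (NOT A OR NOT A))) AND E
= (D OR NOT (A AND A OR A AND NOT A)) AND E
= (D OR NOT A) AND E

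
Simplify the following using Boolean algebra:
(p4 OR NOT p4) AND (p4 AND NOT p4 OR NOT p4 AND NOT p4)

(p4 OR NOT p4) AND (p4 AND NOT p4 OR NOT p4 AND NOT p4)
= (p4 OR NOT p4) AND NOT p4   — distribution
= NOT p4   — complement / identity

NOT p4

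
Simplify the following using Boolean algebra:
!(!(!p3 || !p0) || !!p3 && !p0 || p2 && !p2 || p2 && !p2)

!(!(!p3 || !p0) || !!p3 && !p0 || p2 && !p2 || p2 && !p2)
= !(!(!p3 || !p0) || !!p3 && !p0 || p2 && !p2)   (idempotence)
= !(p3 && p0 || !!p3 && !p0 || p2 && !p2)   (De Morgan)
= !(p3 && p0 || p3 && !p0 || p2 && !p2)   (double negation)
= !(p3 && p0 || p3 && !p0)   (complement / identity)
= !p3   (distribution)

!p3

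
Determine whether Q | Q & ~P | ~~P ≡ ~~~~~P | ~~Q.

No

E1: Q | Q & ~P | ~~P
    = Q | Q & ~P | P   (double negation)
    = Q | P   (absorption)
E2: ~~~~~P | ~~Q
    = ~~~~~P | Q   (double negation)
    = ~~~P | Q   (double negation)
    = ~P | Q   (double negation)
These differ: at P=0, Q=0, E1 = 0 but E2 = 1.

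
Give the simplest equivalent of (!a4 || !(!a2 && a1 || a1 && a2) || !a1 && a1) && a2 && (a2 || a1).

(!a4 || !a1) && a2

(!a4 || !(!a2 && a1 || a1 && a2) || !a1 && a1) && a2 && (a2 || a1)
= (!a4 || !(!a2 && a1 || a1 && a2) || !a1 && a1) && a2   [absorption]
= (!a4 || !(!a2 && a1 || a1 && a2)) && a2   [complement / identity]
= (!a4 || !a1) && a2   [distribution]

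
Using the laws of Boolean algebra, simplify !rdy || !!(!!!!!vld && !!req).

!rdy || !!(!!!!!vld && !!req)
= !rdy || !(!!!!vld || !req)   — De Morgan
= !rdy || !!!vld && req   — De Morgan
= !rdy || !vld && req   — double negation

!rdy || !vld && req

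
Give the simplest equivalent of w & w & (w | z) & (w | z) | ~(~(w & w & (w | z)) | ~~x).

w & w & (w | z) & (w | z) | ~(~(w & w & (w | z)) | ~~x)
= w & w & (w | z) | ~(~(w & w & (w | z)) | ~~x)
= w & w & (w | z) | w & w & (w | z) & ~x
= w & w & (w | z)
= w & (w | z)
= w

w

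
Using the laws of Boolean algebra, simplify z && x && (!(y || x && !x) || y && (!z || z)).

z && x

z && x && (!(y || x && !x) || y && (!z || z))
= z && x && (!y || y && (!z || z))
= z && x && (!y || y)
= z && x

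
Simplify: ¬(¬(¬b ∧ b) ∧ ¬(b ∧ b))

b

¬(¬(¬b ∧ b) ∧ ¬(b ∧ b))
= ¬b ∧ b ∨ b ∧ b   (De Morgan)
= b   (distribution)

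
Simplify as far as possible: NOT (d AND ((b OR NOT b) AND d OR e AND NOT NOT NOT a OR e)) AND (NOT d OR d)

NOT d

NOT (d AND ((b OR NOT b) AND d OR e AND NOT NOT NOT a OR e)) AND (NOT d OR d)
= NOT (d AND (d OR e AND NOT NOT NOT a OR e)) AND (NOT d OR d)
= NOT (d AND (d OR e AND NOT a OR e)) AND (NOT d OR d)
= NOT (d AND (d OR e)) AND (NOT d OR d)
= NOT (d AND (d OR e))
= NOT d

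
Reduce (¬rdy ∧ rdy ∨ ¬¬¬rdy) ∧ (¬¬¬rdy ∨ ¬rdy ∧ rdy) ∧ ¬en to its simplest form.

(¬rdy ∧ rdy ∨ ¬¬¬rdy) ∧ (¬¬¬rdy ∨ ¬rdy ∧ rdy) ∧ ¬en
= (¬rdy ∧ rdy ∨ ¬¬¬rdy ∧ ¬¬¬rdy) ∧ ¬en   (distribution)
= (¬rdy ∧ rdy ∨ ¬rdy ∧ ¬¬¬rdy) ∧ ¬en   (double negation)
= (¬rdy ∧ rdy ∨ ¬rdy ∧ ¬rdy) ∧ ¬en   (double negation)
= ¬rdy ∧ ¬en   (distribution)

¬rdy ∧ ¬en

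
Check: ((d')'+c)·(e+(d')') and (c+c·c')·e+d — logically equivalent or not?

Yes

E1: ((d')'+c)·(e+(d')')
    = c·e+(d')'
    = c·e+d
E2: (c+c·c')·e+d
    = c·e+d
Both reduce to c·e+d, so they are equivalent.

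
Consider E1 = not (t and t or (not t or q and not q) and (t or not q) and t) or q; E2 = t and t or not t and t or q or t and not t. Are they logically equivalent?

No

E1: not (t and t or (not t or q and not q) and (t or not q) and t) or q
    = not (t and t or (not t or q and not q) and t) or q   [absorption]
    = not (t and t or not t and t) or q   [complement / identity]
    = not t or q   [distribution]
E2: t and t or not t and t or q or t and not t
    = t or q or t and not t   [distribution]
    = t or q   [complement / identity]
These differ: at q=0, t=0, E1 = 1 but E2 = 0.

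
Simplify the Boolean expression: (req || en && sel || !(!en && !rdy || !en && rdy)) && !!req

(req || en && sel || !(!en && !rdy || !en && rdy)) && !!req
= (req || en && sel || !!en) && !!req   (distribution)
= (req || en && sel || en) && !!req   (double negation)
= (req || en && sel || en) && req   (double negation)
= (req || en) && req   (absorption)
= req   (absorption)

req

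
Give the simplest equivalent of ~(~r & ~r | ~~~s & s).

r

~(~r & ~r | ~~~s & s)
= ~(~r & ~r | ~s & s)   (double negation)
= ~(~r & ~r)   (complement / identity)
= ~~r   (idempotence)
= r   (double negation)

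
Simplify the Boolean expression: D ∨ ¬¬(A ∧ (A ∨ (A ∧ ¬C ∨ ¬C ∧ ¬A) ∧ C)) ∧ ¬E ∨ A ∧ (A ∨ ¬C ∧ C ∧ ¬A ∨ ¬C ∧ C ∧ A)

D ∨ ¬¬(A ∧ (A ∨ (A ∧ ¬C ∨ ¬C ∧ ¬A) ∧ C)) ∧ ¬E ∨ A ∧ (A ∨ ¬C ∧ C ∧ ¬A ∨ ¬C ∧ C ∧ A)
= D ∨ ¬¬(A ∧ (A ∨ (A ∧ ¬C ∨ ¬C ∧ ¬A) ∧ C)) ∧ ¬E ∨ A ∧ (A ∨ ¬C ∧ C)   — distribution
= D ∨ A ∧ (A ∨ (A ∧ ¬C ∨ ¬C ∧ ¬A) ∧ C) ∧ ¬E ∨ A ∧ (A ∨ ¬C ∧ C)   — double negation
= D ∨ A ∧ (A ∨ ¬C ∧ C) ∧ ¬E ∨ A ∧ (A ∨ ¬C ∧ C)   — distribution
= D ∨ A ∧ (A ∨ ¬C ∧ C)   — absorption
= D ∨ A ∧ A   — complement / identity
= D ∨ A   — idempotence

D ∨ A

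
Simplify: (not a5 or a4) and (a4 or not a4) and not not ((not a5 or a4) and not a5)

not a5

(not a5 or a4) and (a4 or not a4) and not not ((not a5 or a4) and not a5)
= (not a5 or a4) and (a4 or not a4) and (not a5 or a4) and not a5
= (not a5 or a4) and (not a5 or a4) and not a5
= (not a5 or a4) and not a5
= not a5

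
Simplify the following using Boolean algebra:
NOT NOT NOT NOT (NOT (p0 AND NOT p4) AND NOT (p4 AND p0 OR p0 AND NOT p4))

NOT NOT NOT NOT (NOT (p0 AND NOT p4) AND NOT (p4 AND p0 OR p0 AND NOT p4))
= NOT NOT NOT (p0 AND NOT p4 OR p4 AND p0 OR p0 AND NOT p4)   (De Morgan)
= NOT NOT NOT (p0 AND NOT p4 OR p0)   (distribution)
= NOT NOT NOT p0   (absorption)
= NOT p0   (double negation)

NOT p0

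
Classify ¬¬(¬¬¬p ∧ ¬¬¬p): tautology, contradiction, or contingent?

contingent

¬¬(¬¬¬p ∧ ¬¬¬p)
= ¬¬¬¬¬p
= ¬¬¬p
= ¬p
This depends on p, so it is not a constant.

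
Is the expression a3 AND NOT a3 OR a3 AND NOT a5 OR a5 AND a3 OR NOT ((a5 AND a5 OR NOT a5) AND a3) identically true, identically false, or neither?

identically true

a3 AND NOT a3 OR a3 AND NOT a5 OR a5 AND a3 OR NOT ((a5 AND a5 OR NOT a5) AND a3)
= a3 AND NOT a3 OR a3 AND NOT a5 OR a5 AND a3 OR NOT ((a5 OR NOT a5) AND a3)   (idempotence)
= a3 AND NOT a3 OR a3 OR NOT ((a5 OR NOT a5) AND a3)   (distribution)
= a3 OR NOT ((a5 OR NOT a5) AND a3)   (complement / identity)
= a3 OR NOT a3   (complement / identity)
= TRUE   (complement)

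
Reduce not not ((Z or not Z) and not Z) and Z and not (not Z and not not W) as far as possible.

not not ((Z or not Z) and not Z) and Z and not (not Z and not not W)
= not not ((Z or not Z) and not Z) and Z and (Z or not W)   [De Morgan]
= not not not Z and Z and (Z or not W)   [complement / identity]
= not not not Z and Z   [absorption]
= not Z and Z   [double negation]
= False   [complement]

False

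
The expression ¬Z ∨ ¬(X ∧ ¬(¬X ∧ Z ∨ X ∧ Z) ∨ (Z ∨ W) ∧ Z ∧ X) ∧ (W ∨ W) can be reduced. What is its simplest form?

¬Z ∨ ¬(X ∧ ¬(¬X ∧ Z ∨ X ∧ Z) ∨ (Z ∨ W) ∧ Z ∧ X) ∧ (W ∨ W)
= ¬Z ∨ ¬(X ∧ ¬(¬X ∧ Z ∨ X ∧ Z) ∨ (Z ∨ W) ∧ Z ∧ X) ∧ W
= ¬Z ∨ ¬(X ∧ ¬Z ∨ (Z ∨ W) ∧ Z ∧ X) ∧ W
= ¬Z ∨ ¬(X ∧ ¬Z ∨ Z ∧ X) ∧ W
= ¬Z ∨ ¬X ∧ W

¬Z ∨ ¬X ∧ W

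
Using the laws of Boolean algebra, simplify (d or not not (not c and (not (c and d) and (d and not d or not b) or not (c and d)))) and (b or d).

(d or not not (not c and (not (c and d) and (d and not d or not b) or not (c and d)))) and (b or d)
= (d or not not (not c and (not (c and d) and not b or not (c and d)))) and (b or d)   — complement / identity
= (d or not not (not c and not (c and d))) and (b or d)   — absorption
= (d or not (c or c and d)) and (b or d)   — De Morgan
= d or not (c or c and d) and b   — distribution
= d or not c and b   — absorption

d or not c and b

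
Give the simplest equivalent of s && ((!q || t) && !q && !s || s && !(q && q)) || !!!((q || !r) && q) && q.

s && !q

s && ((!q || t) && !q && !s || s && !(q && q)) || !!!((q || !r) && q) && q
= s && (!q && !s || s && !(q && q)) || !!!((q || !r) && q) && q   — absorption
= s && (!q && !s || s && !(q && q)) || !((q || !r) && q) && q   — double negation
= s && (!q && !s || s && !q) || !((q || !r) && q) && q   — idempotence
= s && (!q && !s || s && !q) || !q && q   — absorption
= s && (!q && !s || s && !q)   — complement / identity
= s && !q   — distribution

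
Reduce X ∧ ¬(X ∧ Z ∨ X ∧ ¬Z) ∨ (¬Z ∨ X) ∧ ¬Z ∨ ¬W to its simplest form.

¬Z ∨ ¬W

X ∧ ¬(X ∧ Z ∨ X ∧ ¬Z) ∨ (¬Z ∨ X) ∧ ¬Z ∨ ¬W
= X ∧ ¬X ∨ (¬Z ∨ X) ∧ ¬Z ∨ ¬W   — distribution
= (¬Z ∨ X) ∧ ¬Z ∨ ¬W   — complement / identity
= ¬Z ∨ ¬W   — absorption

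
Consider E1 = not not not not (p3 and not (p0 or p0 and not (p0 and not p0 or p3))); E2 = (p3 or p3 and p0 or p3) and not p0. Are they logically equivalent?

E1: not not not not (p3 and not (p0 or p0 and not (p0 and not p0 or p3)))
    = not not not not (p3 and not (p0 or p0 and not p3))   (complement / identity)
    = not not not not (p3 and not p0)   (absorption)
    = not not (p3 and not p0)   (double negation)
    = p3 and not p0   (double negation)
E2: (p3 or p3 and p0 or p3) and not p0
    = (p3 or p3) and not p0   (absorption)
    = p3 and not p0   (idempotence)
Both reduce to p3 and not p0, so they are equivalent.

Yes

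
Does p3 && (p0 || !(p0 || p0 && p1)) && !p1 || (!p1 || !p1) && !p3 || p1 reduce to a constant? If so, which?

yes, True

p3 && (p0 || !(p0 || p0 && p1)) && !p1 || (!p1 || !p1) && !p3 || p1
= p3 && (p0 || !p0) && !p1 || (!p1 || !p1) && !p3 || p1   — absorption
= p3 && !p1 || (!p1 || !p1) && !p3 || p1   — complement / identity
= p3 && !p1 || !p1 && !p3 || p1   — idempotence
= !p1 || p1   — distribution
= true   — complement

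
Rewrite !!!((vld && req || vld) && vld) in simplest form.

!!!((vld && req || vld) && vld)
= !!!(vld && vld)
= !!!vld
= !vld

!vld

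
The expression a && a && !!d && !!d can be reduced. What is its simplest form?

a && d

a && a && !!d && !!d
= a && !!d && !!d   — idempotence
= a && !!d   — idempotence
= a && d   — double negation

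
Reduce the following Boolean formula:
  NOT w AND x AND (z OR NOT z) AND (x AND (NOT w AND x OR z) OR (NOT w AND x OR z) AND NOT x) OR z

NOT w AND x AND (z OR NOT z) AND (x AND (NOT w AND x OR z) OR (NOT w AND x OR z) AND NOT x) OR z
= NOT w AND x AND (z OR NOT z) AND (NOT w AND x OR z) OR z   [distribution]
= NOT w AND x AND (NOT w AND x OR z) OR z   [complement / identity]
= NOT w AND x OR z   [absorption]

NOT w AND x OR z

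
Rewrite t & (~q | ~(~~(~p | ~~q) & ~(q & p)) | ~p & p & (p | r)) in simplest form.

t & (~q | p)

t & (~q | ~(~~(~p | ~~q) & ~(q & p)) | ~p & p & (p | r))
= t & (~q | ~(~~(~p | ~~q) & ~(q & p)) | ~p & p)   — absorption
= t & (~q | ~(~~(~p | ~~q) & ~(q & p)))   — complement / identity
= t & (~q | ~(~p | ~~q) | q & p)   — De Morgan
= t & (~q | p & ~q | q & p)   — De Morgan
= t & (~q | p)   — distribution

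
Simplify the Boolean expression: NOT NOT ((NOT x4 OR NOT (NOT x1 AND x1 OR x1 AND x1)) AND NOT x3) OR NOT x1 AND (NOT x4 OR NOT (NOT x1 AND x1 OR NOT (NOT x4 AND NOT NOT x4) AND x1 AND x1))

NOT NOT ((NOT x4 OR NOT (NOT x1 AND x1 OR x1 AND x1)) AND NOT x3) OR NOT x1 AND (NOT x4 OR NOT (NOT x1 AND x1 OR NOT (NOT x4 AND NOT NOT x4) AND x1 AND x1))
= NOT NOT ((NOT x4 OR NOT (NOT x1 AND x1 OR x1 AND x1)) AND NOT x3) OR NOT x1 AND (NOT x4 OR NOT (NOT x1 AND x1 OR (x4 OR NOT x4) AND x1 AND x1))   [De Morgan]
= NOT NOT ((NOT x4 OR NOT (NOT x1 AND x1 OR x1 AND x1)) AND NOT x3) OR NOT x1 AND (NOT x4 OR NOT (NOT x1 AND x1 OR x1 AND x1))   [complement / identity]
= (NOT x4 OR NOT (NOT x1 AND x1 OR x1 AND x1)) AND NOT x3 OR NOT x1 AND (NOT x4 OR NOT (NOT x1 AND x1 OR x1 AND x1))   [double negation]
= (NOT x3 OR NOT x1) AND (NOT x4 OR NOT (NOT x1 AND x1 OR x1 AND x1))   [distribution]
= (NOT x3 OR NOT x1) AND (NOT x4 OR NOT x1)   [distribution]
= NOT x1 OR NOT x3 AND NOT x4   [distribution]

NOT x1 OR NOT x3 AND NOT x4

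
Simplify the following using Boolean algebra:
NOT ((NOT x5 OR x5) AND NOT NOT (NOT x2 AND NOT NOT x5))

NOT ((NOT x5 OR x5) AND NOT NOT (NOT x2 AND NOT NOT x5))
= NOT NOT NOT (NOT x2 AND NOT NOT x5)   — complement / identity
= NOT (NOT x2 AND NOT NOT x5)   — double negation
= x2 OR NOT x5   — De Morgan

x2 OR NOT x5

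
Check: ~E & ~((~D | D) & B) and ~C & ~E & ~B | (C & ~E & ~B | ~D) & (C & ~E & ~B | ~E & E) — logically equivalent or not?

Yes

E1: ~E & ~((~D | D) & B)
    = ~E & ~B   (complement / identity)
E2: ~C & ~E & ~B | (C & ~E & ~B | ~D) & (C & ~E & ~B | ~E & E)
    = ~C & ~E & ~B | (C & ~E & ~B | ~D) & C & ~E & ~B   (complement / identity)
    = ~C & ~E & ~B | C & ~E & ~B   (absorption)
    = ~E & ~B   (distribution)
Both reduce to ~E & ~B, so they are equivalent.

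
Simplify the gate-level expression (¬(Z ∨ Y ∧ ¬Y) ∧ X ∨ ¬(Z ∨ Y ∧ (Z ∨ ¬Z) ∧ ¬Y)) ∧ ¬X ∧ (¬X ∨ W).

(¬(Z ∨ Y ∧ ¬Y) ∧ X ∨ ¬(Z ∨ Y ∧ (Z ∨ ¬Z) ∧ ¬Y)) ∧ ¬X ∧ (¬X ∨ W)
= (¬(Z ∨ Y ∧ ¬Y) ∧ X ∨ ¬(Z ∨ Y ∧ ¬Y)) ∧ ¬X ∧ (¬X ∨ W)   (complement / identity)
= ¬(Z ∨ Y ∧ ¬Y) ∧ ¬X ∧ (¬X ∨ W)   (absorption)
= ¬Z ∧ ¬X ∧ (¬X ∨ W)   (complement / identity)
= ¬Z ∧ ¬X   (absorption)

¬Z ∧ ¬X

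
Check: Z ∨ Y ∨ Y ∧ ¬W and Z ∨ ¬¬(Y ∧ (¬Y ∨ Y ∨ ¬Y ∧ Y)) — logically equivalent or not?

E1: Z ∨ Y ∨ Y ∧ ¬W
    = Z ∨ Y   (absorption)
E2: Z ∨ ¬¬(Y ∧ (¬Y ∨ Y ∨ ¬Y ∧ Y))
    = Z ∨ ¬¬(Y ∧ (¬Y ∨ Y))   (complement / identity)
    = Z ∨ ¬¬Y   (complement / identity)
    = Z ∨ Y   (double negation)
Both reduce to Z ∨ Y, so they are equivalent.

Yes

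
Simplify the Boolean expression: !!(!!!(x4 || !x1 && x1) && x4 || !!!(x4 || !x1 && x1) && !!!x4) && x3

!!(!!!(x4 || !x1 && x1) && x4 || !!!(x4 || !x1 && x1) && !!!x4) && x3
= !!(!!!(x4 || !x1 && x1) && x4 || !!!(x4 || !x1 && x1) && !x4) && x3
= !!!!!(x4 || !x1 && x1) && x3
= !!!!!x4 && x3
= !!!x4 && x3
= !x4 && x3

!x4 && x3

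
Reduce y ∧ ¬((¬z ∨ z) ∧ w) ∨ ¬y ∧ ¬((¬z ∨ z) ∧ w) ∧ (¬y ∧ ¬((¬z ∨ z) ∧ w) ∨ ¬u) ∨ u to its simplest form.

y ∧ ¬((¬z ∨ z) ∧ w) ∨ ¬y ∧ ¬((¬z ∨ z) ∧ w) ∧ (¬y ∧ ¬((¬z ∨ z) ∧ w) ∨ ¬u) ∨ u
= y ∧ ¬((¬z ∨ z) ∧ w) ∨ ¬y ∧ ¬((¬z ∨ z) ∧ w) ∨ u   [absorption]
= ¬((¬z ∨ z) ∧ w) ∨ u   [distribution]
= ¬w ∨ u   [complement / identity]

¬w ∨ u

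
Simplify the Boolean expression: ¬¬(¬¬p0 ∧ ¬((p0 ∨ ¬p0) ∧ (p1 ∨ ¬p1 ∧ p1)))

p0 ∧ ¬p1

¬¬(¬¬p0 ∧ ¬((p0 ∨ ¬p0) ∧ (p1 ∨ ¬p1 ∧ p1)))
= ¬¬(¬¬p0 ∧ ¬((p0 ∨ ¬p0) ∧ p1))   — complement / identity
= ¬¬(p0 ∧ ¬((p0 ∨ ¬p0) ∧ p1))   — double negation
= ¬¬(p0 ∧ ¬p1)   — complement / identity
= p0 ∧ ¬p1   — double negation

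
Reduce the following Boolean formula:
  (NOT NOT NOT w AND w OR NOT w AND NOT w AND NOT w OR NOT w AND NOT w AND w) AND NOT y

NOT w AND NOT y

(NOT NOT NOT w AND w OR NOT w AND NOT w AND NOT w OR NOT w AND NOT w AND w) AND NOT y
= (NOT NOT NOT w AND w OR NOT w AND NOT w) AND NOT y   (distribution)
= (NOT w AND w OR NOT w AND NOT w) AND NOT y   (double negation)
= NOT w AND NOT y   (distribution)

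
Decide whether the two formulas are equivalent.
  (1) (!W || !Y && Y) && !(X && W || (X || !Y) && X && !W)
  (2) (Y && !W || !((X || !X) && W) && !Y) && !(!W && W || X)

Yes

E1: (!W || !Y && Y) && !(X && W || (X || !Y) && X && !W)
    = (!W || !Y && Y) && !(X && W || X && !W)   — absorption
    = !W && !(X && W || X && !W)   — complement / identity
    = !W && !X   — distribution
E2: (Y && !W || !((X || !X) && W) && !Y) && !(!W && W || X)
    = (Y && !W || !W && !Y) && !(!W && W || X)   — complement / identity
    = (Y && !W || !W && !Y) && !X   — complement / identity
    = !W && !X   — distribution
Both reduce to !W && !X, so they are equivalent.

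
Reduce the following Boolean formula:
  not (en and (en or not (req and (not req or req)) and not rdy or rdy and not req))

not en

not (en and (en or not (req and (not req or req)) and not rdy or rdy and not req))
= not (en and (en or not req and not rdy or rdy and not req))   — complement / identity
= not (en and (en or not req))   — distribution
= not en   — absorption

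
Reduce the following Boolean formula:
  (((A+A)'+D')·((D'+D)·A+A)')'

(((A+A)'+D')·((D'+D)·A+A)')'
= (((A+A)'+D')·(A+A)')'
= ((A+A)')'
= (A')'
= A

A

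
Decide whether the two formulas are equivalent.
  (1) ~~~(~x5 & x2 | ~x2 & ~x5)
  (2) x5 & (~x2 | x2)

E1: ~~~(~x5 & x2 | ~x2 & ~x5)
    = ~(~x5 & x2 | ~x2 & ~x5)   (double negation)
    = ~~x5   (distribution)
    = x5   (double negation)
E2: x5 & (~x2 | x2)
    = x5   (complement / identity)
Both reduce to x5, so they are equivalent.

Yes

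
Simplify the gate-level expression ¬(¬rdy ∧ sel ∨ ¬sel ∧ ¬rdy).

¬(¬rdy ∧ sel ∨ ¬sel ∧ ¬rdy)
= ¬(¬rdy ∧ (sel ∨ ¬sel))
= ¬¬rdy
= rdy

rdy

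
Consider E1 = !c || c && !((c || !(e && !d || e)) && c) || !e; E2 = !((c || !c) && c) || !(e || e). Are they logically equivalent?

Yes

E1: !c || c && !((c || !(e && !d || e)) && c) || !e
    = !c || c && !((c || !e) && c) || !e   [absorption]
    = !c || c && !c || !e   [absorption]
    = !c || !e   [complement / identity]
E2: !((c || !c) && c) || !(e || e)
    = !((c || !c) && c) || !e   [idempotence]
    = !c || !e   [complement / identity]
Both reduce to !c || !e, so they are equivalent.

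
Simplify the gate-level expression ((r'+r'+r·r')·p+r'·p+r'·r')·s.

r'·s

((r'+r'+r·r')·p+r'·p+r'·r')·s
= ((r'+r')·p+r'·p+r'·r')·s   [complement / identity]
= ((r'+r')·p+r'·p+r')·s   [idempotence]
= (r'·p+r'·p+r')·s   [idempotence]
= (r'·p+r')·s   [idempotence]
= r'·s   [absorption]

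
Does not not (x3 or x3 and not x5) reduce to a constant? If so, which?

no

not not (x3 or x3 and not x5)
= not not x3   [absorption]
= x3   [double negation]
This depends on x3, so it is not a constant.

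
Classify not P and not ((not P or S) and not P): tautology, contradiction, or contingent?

not P and not ((not P or S) and not P)
= not P and not not P   [absorption]
= not P and P   [double negation]
= False   [complement]

contradiction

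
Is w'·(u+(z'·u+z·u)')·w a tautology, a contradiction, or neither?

contradiction

w'·(u+(z'·u+z·u)')·w
= w'·(u+u')·w   — distribution
= w'·w   — complement / identity
= 0   — complement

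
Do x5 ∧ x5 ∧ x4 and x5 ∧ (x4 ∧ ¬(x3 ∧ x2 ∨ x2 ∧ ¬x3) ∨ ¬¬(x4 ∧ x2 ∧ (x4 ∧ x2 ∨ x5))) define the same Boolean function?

Yes

E1: x5 ∧ x5 ∧ x4
    = x5 ∧ x4   — idempotence
E2: x5 ∧ (x4 ∧ ¬(x3 ∧ x2 ∨ x2 ∧ ¬x3) ∨ ¬¬(x4 ∧ x2 ∧ (x4 ∧ x2 ∨ x5)))
    = x5 ∧ (x4 ∧ ¬(x3 ∧ x2 ∨ x2 ∧ ¬x3) ∨ x4 ∧ x2 ∧ (x4 ∧ x2 ∨ x5))   — double negation
    = x5 ∧ (x4 ∧ ¬(x3 ∧ x2 ∨ x2 ∧ ¬x3) ∨ x4 ∧ x2)   — absorption
    = x5 ∧ (x4 ∧ ¬x2 ∨ x4 ∧ x2)   — distribution
    = x5 ∧ x4   — distribution
Both reduce to x5 ∧ x4, so they are equivalent.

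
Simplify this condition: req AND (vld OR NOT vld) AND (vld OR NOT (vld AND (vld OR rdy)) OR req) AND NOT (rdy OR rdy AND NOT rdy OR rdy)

req AND (vld OR NOT vld) AND (vld OR NOT (vld AND (vld OR rdy)) OR req) AND NOT (rdy OR rdy AND NOT rdy OR rdy)
= req AND (vld OR NOT vld) AND (vld OR NOT vld OR req) AND NOT (rdy OR rdy AND NOT rdy OR rdy)   — absorption
= req AND (vld OR NOT vld) AND (vld OR NOT vld OR req) AND NOT (rdy OR rdy)   — complement / identity
= req AND (vld OR NOT vld) AND NOT (rdy OR rdy)   — absorption
= req AND (vld OR NOT vld) AND NOT rdy   — idempotence
= req AND NOT rdy   — complement / identity

req AND NOT rdy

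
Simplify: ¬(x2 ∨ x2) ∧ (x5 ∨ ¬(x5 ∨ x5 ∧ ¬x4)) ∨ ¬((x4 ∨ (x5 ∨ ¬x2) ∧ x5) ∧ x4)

¬x2 ∨ ¬x4

¬(x2 ∨ x2) ∧ (x5 ∨ ¬(x5 ∨ x5 ∧ ¬x4)) ∨ ¬((x4 ∨ (x5 ∨ ¬x2) ∧ x5) ∧ x4)
= ¬(x2 ∨ x2) ∧ (x5 ∨ ¬x5) ∨ ¬((x4 ∨ (x5 ∨ ¬x2) ∧ x5) ∧ x4)   — absorption
= ¬(x2 ∨ x2) ∨ ¬((x4 ∨ (x5 ∨ ¬x2) ∧ x5) ∧ x4)   — complement / identity
= ¬(x2 ∨ x2) ∨ ¬((x4 ∨ x5) ∧ x4)   — absorption
= ¬(x2 ∨ x2) ∨ ¬x4   — absorption
= ¬x2 ∨ ¬x4   — idempotence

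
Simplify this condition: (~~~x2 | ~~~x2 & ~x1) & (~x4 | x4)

~x2

(~~~x2 | ~~~x2 & ~x1) & (~x4 | x4)
= ~~~x2 | ~~~x2 & ~x1   (complement / identity)
= ~~~x2   (absorption)
= ~x2   (double negation)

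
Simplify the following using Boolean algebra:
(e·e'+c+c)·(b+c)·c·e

(e·e'+c+c)·(b+c)·c·e
= (c+c)·(b+c)·c·e   [complement / identity]
= (c·b+c)·c·e   [distribution]
= c·c·e   [absorption]
= c·e   [idempotence]

c·e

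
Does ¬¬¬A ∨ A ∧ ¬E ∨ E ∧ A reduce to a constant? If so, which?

¬¬¬A ∨ A ∧ ¬E ∨ E ∧ A
= ¬¬¬A ∨ A
= ¬A ∨ A
= True

yes, True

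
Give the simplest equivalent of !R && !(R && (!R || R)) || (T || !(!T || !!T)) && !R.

!R && !(R && (!R || R)) || (T || !(!T || !!T)) && !R
= !R && !(R && (!R || R)) || (T || T && !T) && !R
= !R && !R || (T || T && !T) && !R
= !R && (!R || T || T && !T)
= !R && (!R || T)
= !R

!R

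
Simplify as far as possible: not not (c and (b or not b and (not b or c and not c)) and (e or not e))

c

not not (c and (b or not b and (not b or c and not c)) and (e or not e))
= c and (b or not b and (not b or c and not c)) and (e or not e)   (double negation)
= c and (b or not b and not b) and (e or not e)   (complement / identity)
= c and (b or not b and not b)   (complement / identity)
= c and (b or not b)   (idempotence)
= c   (complement / identity)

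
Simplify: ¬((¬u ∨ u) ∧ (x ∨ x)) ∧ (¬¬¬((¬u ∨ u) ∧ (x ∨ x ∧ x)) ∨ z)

¬((¬u ∨ u) ∧ (x ∨ x)) ∧ (¬¬¬((¬u ∨ u) ∧ (x ∨ x ∧ x)) ∨ z)
= ¬((¬u ∨ u) ∧ (x ∨ x)) ∧ (¬¬¬((¬u ∨ u) ∧ (x ∨ x)) ∨ z)   — idempotence
= ¬((¬u ∨ u) ∧ (x ∨ x)) ∧ (¬((¬u ∨ u) ∧ (x ∨ x)) ∨ z)   — double negation
= ¬((¬u ∨ u) ∧ (x ∨ x))   — absorption
= ¬(x ∨ x)   — complement / identity
= ¬x   — idempotence

¬x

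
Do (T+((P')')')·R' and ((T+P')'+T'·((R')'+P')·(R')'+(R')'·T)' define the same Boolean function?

E1: (T+((P')')')·R'
    = (T+P')·R'   (double negation)
E2: ((T+P')'+T'·((R')'+P')·(R')'+(R')'·T)'
    = ((T+P')'+T'·(R')'+(R')'·T)'   (absorption)
    = ((T+P')'+(R')')'   (distribution)
    = (T+P')·R'   (De Morgan)
Both reduce to (T+P')·R', so they are equivalent.

Yes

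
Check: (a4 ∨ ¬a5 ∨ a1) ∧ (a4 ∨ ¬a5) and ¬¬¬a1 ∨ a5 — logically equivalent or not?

E1: (a4 ∨ ¬a5 ∨ a1) ∧ (a4 ∨ ¬a5)
    = a4 ∨ ¬a5
E2: ¬¬¬a1 ∨ a5
    = ¬a1 ∨ a5
These differ: at a1=0, a4=0, a5=1, E1 = 0 but E2 = 1.

No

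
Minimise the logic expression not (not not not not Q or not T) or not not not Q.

not (not not not not Q or not T) or not not not Q
= not (not not Q or not T) or not not not Q   — double negation
= not Q and T or not not not Q   — De Morgan
= not Q and T or not Q   — double negation
= not Q   — absorption

not Q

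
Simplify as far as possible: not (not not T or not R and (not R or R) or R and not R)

not (not not T or not R and (not R or R) or R and not R)
= not (not not T or not R and (not R or R))   (complement / identity)
= not (not not T or not R)   (complement / identity)
= not T and R   (De Morgan)

not T and R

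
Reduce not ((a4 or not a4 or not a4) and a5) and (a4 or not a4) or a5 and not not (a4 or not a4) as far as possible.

not ((a4 or not a4 or not a4) and a5) and (a4 or not a4) or a5 and not not (a4 or not a4)
= not ((a4 or not a4 or not a4) and a5) and (a4 or not a4) or a5 and (a4 or not a4)
= not ((a4 or not a4) and a5) and (a4 or not a4) or a5 and (a4 or not a4)
= not a5 and (a4 or not a4) or a5 and (a4 or not a4)
= a4 or not a4
= True

True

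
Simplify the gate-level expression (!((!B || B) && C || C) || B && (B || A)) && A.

(!C || B) && A

(!((!B || B) && C || C) || B && (B || A)) && A
= (!(C || C) || B && (B || A)) && A   (complement / identity)
= (!(C || C) || B) && A   (absorption)
= (!C || B) && A   (idempotence)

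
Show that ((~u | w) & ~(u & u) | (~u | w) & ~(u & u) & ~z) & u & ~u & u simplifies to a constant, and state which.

((~u | w) & ~(u & u) | (~u | w) & ~(u & u) & ~z) & u & ~u & u
= (~u | w) & ~(u & u) & u & ~u & u
= (~u | w) & ~u & u & ~u & u
= ~u & u & ~u & u
= ~u & u
= 0

0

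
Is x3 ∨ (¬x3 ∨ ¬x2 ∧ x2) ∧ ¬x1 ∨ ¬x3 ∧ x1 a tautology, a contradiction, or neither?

tautology

x3 ∨ (¬x3 ∨ ¬x2 ∧ x2) ∧ ¬x1 ∨ ¬x3 ∧ x1
= x3 ∨ ¬x3 ∧ ¬x1 ∨ ¬x3 ∧ x1   — complement / identity
= x3 ∨ ¬x3   — distribution
= True   — complement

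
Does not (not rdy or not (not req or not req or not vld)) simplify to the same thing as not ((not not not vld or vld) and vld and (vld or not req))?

No

E1: not (not rdy or not (not req or not req or not vld))
    = not (not rdy or not (not req or not vld))   (idempotence)
    = rdy and (not req or not vld)   (De Morgan)
E2: not ((not not not vld or vld) and vld and (vld or not req))
    = not ((not vld or vld) and vld and (vld or not req))   (double negation)
    = not ((not vld or vld) and vld)   (absorption)
    = not vld   (complement / identity)
These differ: at rdy=0, req=1, vld=0, E1 = 0 but E2 = 1.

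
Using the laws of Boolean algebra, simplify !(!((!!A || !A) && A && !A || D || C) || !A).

!(!((!!A || !A) && A && !A || D || C) || !A)
= !(!((A || !A) && A && !A || D || C) || !A)
= ((A || !A) && A && !A || D || C) && A
= (A && !A || D || C) && A
= (D || C) && A

(D || C) && A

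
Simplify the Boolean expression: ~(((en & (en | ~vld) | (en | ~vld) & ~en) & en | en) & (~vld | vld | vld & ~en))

~en

~(((en & (en | ~vld) | (en | ~vld) & ~en) & en | en) & (~vld | vld | vld & ~en))
= ~(((en | ~vld) & en | en) & (~vld | vld | vld & ~en))   [distribution]
= ~(((en | ~vld) & en | en) & (~vld | vld))   [absorption]
= ~((en | en) & (~vld | vld))   [absorption]
= ~(en | en)   [complement / identity]
= ~en   [idempotence]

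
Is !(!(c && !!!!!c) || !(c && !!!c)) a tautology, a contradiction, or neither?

contradiction

!(!(c && !!!!!c) || !(c && !!!c))
= !(!(c && !!!c) || !(c && !!!c))   [double negation]
= !!(c && !!!c)   [idempotence]
= !!(c && !c)   [double negation]
= c && !c   [double negation]
= false   [complement]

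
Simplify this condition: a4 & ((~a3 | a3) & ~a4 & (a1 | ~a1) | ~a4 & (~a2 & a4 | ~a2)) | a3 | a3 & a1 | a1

a3 | a1

a4 & ((~a3 | a3) & ~a4 & (a1 | ~a1) | ~a4 & (~a2 & a4 | ~a2)) | a3 | a3 & a1 | a1
= a4 & ((~a3 | a3) & ~a4 | ~a4 & (~a2 & a4 | ~a2)) | a3 | a3 & a1 | a1   [complement / identity]
= a4 & (~a4 | ~a4 & (~a2 & a4 | ~a2)) | a3 | a3 & a1 | a1   [complement / identity]
= a4 & (~a4 | ~a4 & ~a2) | a3 | a3 & a1 | a1   [absorption]
= a4 & (~a4 | ~a4 & ~a2) | a3 | a1   [absorption]
= a4 & ~a4 | a3 | a1   [absorption]
= a3 | a1   [complement / identity]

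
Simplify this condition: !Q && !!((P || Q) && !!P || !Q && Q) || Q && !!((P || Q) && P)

P

!Q && !!((P || Q) && !!P || !Q && Q) || Q && !!((P || Q) && P)
= !Q && !!((P || Q) && !!P) || Q && !!((P || Q) && P)
= !Q && !!((P || Q) && P) || Q && !!((P || Q) && P)
= !!((P || Q) && P)
= !!P
= P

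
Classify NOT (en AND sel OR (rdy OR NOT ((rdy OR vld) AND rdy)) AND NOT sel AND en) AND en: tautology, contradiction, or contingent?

NOT (en AND sel OR (rdy OR NOT ((rdy OR vld) AND rdy)) AND NOT sel AND en) AND en
= NOT (en AND sel OR (rdy OR NOT rdy) AND NOT sel AND en) AND en   — absorption
= NOT (en AND sel OR NOT sel AND en) AND en   — complement / identity
= NOT en AND en   — distribution
= FALSE   — complement

contradiction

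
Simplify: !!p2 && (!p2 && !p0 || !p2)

!!p2 && (!p2 && !p0 || !p2)
= !!p2 && !p2   (absorption)
= p2 && !p2   (double negation)
= false   (complement)

false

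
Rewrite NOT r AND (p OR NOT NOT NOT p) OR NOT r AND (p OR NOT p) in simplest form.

NOT r

NOT r AND (p OR NOT NOT NOT p) OR NOT r AND (p OR NOT p)
= NOT r AND (p OR NOT p) OR NOT r AND (p OR NOT p)   [double negation]
= NOT r AND (p OR NOT p)   [idempotence]
= NOT r   [complement / identity]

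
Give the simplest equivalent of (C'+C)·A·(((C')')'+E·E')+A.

A

(C'+C)·A·(((C')')'+E·E')+A
= A·(((C')')'+E·E')+A   (complement / identity)
= A·((C')')'+A   (complement / identity)
= A·C'+A   (double negation)
= A   (absorption)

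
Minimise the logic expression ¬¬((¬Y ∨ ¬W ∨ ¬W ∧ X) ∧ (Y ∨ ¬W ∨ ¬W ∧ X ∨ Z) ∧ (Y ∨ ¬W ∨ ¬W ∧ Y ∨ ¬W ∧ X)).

¬¬((¬Y ∨ ¬W ∨ ¬W ∧ X) ∧ (Y ∨ ¬W ∨ ¬W ∧ X ∨ Z) ∧ (Y ∨ ¬W ∨ ¬W ∧ Y ∨ ¬W ∧ X))
= (¬Y ∨ ¬W ∨ ¬W ∧ X) ∧ (Y ∨ ¬W ∨ ¬W ∧ X ∨ Z) ∧ (Y ∨ ¬W ∨ ¬W ∧ Y ∨ ¬W ∧ X)   — double negation
= (¬Y ∨ ¬W ∨ ¬W ∧ X) ∧ (Y ∨ ¬W ∨ ¬W ∧ X ∨ Z) ∧ (Y ∨ ¬W ∨ ¬W ∧ X)   — absorption
= (¬Y ∨ ¬W ∨ ¬W ∧ X) ∧ (Y ∨ ¬W ∨ ¬W ∧ X)   — absorption
= ¬W ∨ ¬W ∧ X ∨ ¬Y ∧ Y   — distribution
= ¬W ∨ ¬Y ∧ Y   — absorption
= ¬W   — complement / identity

¬W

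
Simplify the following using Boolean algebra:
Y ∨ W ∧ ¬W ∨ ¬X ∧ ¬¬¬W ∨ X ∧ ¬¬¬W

Y ∨ ¬W

Y ∨ W ∧ ¬W ∨ ¬X ∧ ¬¬¬W ∨ X ∧ ¬¬¬W
= Y ∨ W ∧ ¬W ∨ ¬¬¬W   (distribution)
= Y ∨ W ∧ ¬W ∨ ¬W   (double negation)
= Y ∨ ¬W   (complement / identity)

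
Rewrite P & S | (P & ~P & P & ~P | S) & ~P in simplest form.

P & S | (P & ~P & P & ~P | S) & ~P
= P & S | (P & ~P | S) & ~P   [idempotence]
= P & S | S & ~P   [complement / identity]
= S   [distribution]

S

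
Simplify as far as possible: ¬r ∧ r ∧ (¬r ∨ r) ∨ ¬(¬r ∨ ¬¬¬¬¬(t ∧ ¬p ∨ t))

r ∧ t

¬r ∧ r ∧ (¬r ∨ r) ∨ ¬(¬r ∨ ¬¬¬¬¬(t ∧ ¬p ∨ t))
= ¬r ∧ r ∧ (¬r ∨ r) ∨ ¬(¬r ∨ ¬¬¬(t ∧ ¬p ∨ t))   (double negation)
= ¬r ∧ r ∧ (¬r ∨ r) ∨ ¬(¬r ∨ ¬(t ∧ ¬p ∨ t))   (double negation)
= ¬r ∧ r ∨ ¬(¬r ∨ ¬(t ∧ ¬p ∨ t))   (complement / identity)
= ¬r ∧ r ∨ ¬(¬r ∨ ¬t)   (absorption)
= ¬r ∧ r ∨ r ∧ t   (De Morgan)
= r ∧ t   (complement / identity)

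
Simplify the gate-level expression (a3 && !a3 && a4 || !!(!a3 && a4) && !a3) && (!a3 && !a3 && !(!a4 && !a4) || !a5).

!a3 && a4

(a3 && !a3 && a4 || !!(!a3 && a4) && !a3) && (!a3 && !a3 && !(!a4 && !a4) || !a5)
= (a3 && !a3 && a4 || !!(!a3 && a4) && !a3) && (!a3 && !a3 && !!a4 || !a5)   — idempotence
= (a3 && !a3 && a4 || !a3 && a4 && !a3) && (!a3 && !a3 && !!a4 || !a5)   — double negation
= (a3 && !a3 && a4 || !a3 && a4 && !a3) && (!a3 && !!a4 || !a5)   — idempotence
= !a3 && a4 && (!a3 && !!a4 || !a5)   — distribution
= !a3 && a4 && (!a3 && a4 || !a5)   — double negation
= !a3 && a4   — absorption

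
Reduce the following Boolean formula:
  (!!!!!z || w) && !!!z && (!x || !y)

!z && (!x || !y)

(!!!!!z || w) && !!!z && (!x || !y)
= (!!!z || w) && !!!z && (!x || !y)   [double negation]
= !!!z && (!x || !y)   [absorption]
= !z && (!x || !y)   [double negation]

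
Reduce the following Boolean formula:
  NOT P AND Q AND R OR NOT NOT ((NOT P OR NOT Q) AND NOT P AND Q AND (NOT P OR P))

NOT P AND Q

NOT P AND Q AND R OR NOT NOT ((NOT P OR NOT Q) AND NOT P AND Q AND (NOT P OR P))
= NOT P AND Q AND R OR NOT NOT (NOT P AND Q AND (NOT P OR P))   — absorption
= NOT P AND Q AND R OR NOT P AND Q AND (NOT P OR P)   — double negation
= NOT P AND Q AND R OR NOT P AND Q   — complement / identity
= NOT P AND Q   — absorption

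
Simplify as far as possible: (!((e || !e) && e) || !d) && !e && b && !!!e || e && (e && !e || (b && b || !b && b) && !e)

b && !e

(!((e || !e) && e) || !d) && !e && b && !!!e || e && (e && !e || (b && b || !b && b) && !e)
= (!((e || !e) && e) || !d) && !e && b && !!!e || e && (b && b || !b && b) && !e
= (!e || !d) && !e && b && !!!e || e && (b && b || !b && b) && !e
= !e && b && !!!e || e && (b && b || !b && b) && !e
= !e && b && !e || e && (b && b || !b && b) && !e
= !e && b && !e || e && b && !e
= b && !e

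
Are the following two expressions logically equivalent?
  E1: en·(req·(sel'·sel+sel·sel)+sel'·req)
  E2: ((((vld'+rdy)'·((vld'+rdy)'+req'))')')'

E1: en·(req·(sel'·sel+sel·sel)+sel'·req)
    = en·(req·sel+sel'·req)   — distribution
    = en·req   — distribution
E2: ((((vld'+rdy)'·((vld'+rdy)'+req'))')')'
    = ((((vld'+rdy)')')')'   — absorption
    = ((vld'+rdy)')'   — double negation
    = vld'+rdy   — double negation
These differ: at en=0, rdy=1, req=0, sel=0, vld=0, E1 = 0 but E2 = 1.

No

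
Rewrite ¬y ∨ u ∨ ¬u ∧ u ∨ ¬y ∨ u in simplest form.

¬y ∨ u ∨ ¬u ∧ u ∨ ¬y ∨ u
= ¬y ∨ u ∨ ¬y ∨ u
= ¬y ∨ u

¬y ∨ u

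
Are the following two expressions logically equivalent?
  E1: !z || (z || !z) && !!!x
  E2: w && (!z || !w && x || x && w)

No

E1: !z || (z || !z) && !!!x
    = !z || (z || !z) && !x   (double negation)
    = !z || !x   (complement / identity)
E2: w && (!z || !w && x || x && w)
    = w && (!z || x)   (distribution)
These differ: at w=0, x=0, z=0, E1 = 1 but E2 = 0.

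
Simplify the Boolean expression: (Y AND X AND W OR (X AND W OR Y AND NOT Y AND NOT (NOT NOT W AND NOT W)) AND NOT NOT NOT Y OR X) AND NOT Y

X AND NOT Y

(Y AND X AND W OR (X AND W OR Y AND NOT Y AND NOT (NOT NOT W AND NOT W)) AND NOT NOT NOT Y OR X) AND NOT Y
= (Y AND X AND W OR (X AND W OR Y AND NOT Y AND (NOT W OR W)) AND NOT NOT NOT Y OR X) AND NOT Y
= (Y AND X AND W OR (X AND W OR Y AND NOT Y) AND NOT NOT NOT Y OR X) AND NOT Y
= (Y AND X AND W OR X AND W AND NOT NOT NOT Y OR X) AND NOT Y
= (Y AND X AND W OR X AND W AND NOT Y OR X) AND NOT Y
= (X AND W OR X) AND NOT Y
= X AND NOT Y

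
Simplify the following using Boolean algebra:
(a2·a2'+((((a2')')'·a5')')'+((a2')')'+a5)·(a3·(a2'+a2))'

(a2'+a5)·a3'

(a2·a2'+((((a2')')'·a5')')'+((a2')')'+a5)·(a3·(a2'+a2))'
= (a2·a2'+((((a2')')'·a5')')'+((a2')')'+a5)·a3'
= (a2·a2'+((a2')')'·a5'+((a2')')'+a5)·a3'
= (((a2')')'·a5'+((a2')')'+a5)·a3'
= (((a2')')'·a5'+a2'+a5)·a3'
= (a2'·a5'+a2'+a5)·a3'
= (a2'+a5)·a3'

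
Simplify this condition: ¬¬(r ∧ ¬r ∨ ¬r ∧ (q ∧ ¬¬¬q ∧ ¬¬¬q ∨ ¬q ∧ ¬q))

¬¬(r ∧ ¬r ∨ ¬r ∧ (q ∧ ¬¬¬q ∧ ¬¬¬q ∨ ¬q ∧ ¬q))
= ¬¬(r ∧ ¬r ∨ ¬r ∧ (q ∧ ¬¬¬q ∨ ¬q ∧ ¬q))
= ¬¬(r ∧ ¬r ∨ ¬r ∧ (q ∧ ¬q ∨ ¬q ∧ ¬q))
= ¬¬(r ∧ ¬r ∨ ¬r ∧ ¬q)
= r ∧ ¬r ∨ ¬r ∧ ¬q
= ¬r ∧ ¬q

¬r ∧ ¬q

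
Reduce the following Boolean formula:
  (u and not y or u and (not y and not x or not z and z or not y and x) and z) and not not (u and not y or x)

u and not y

(u and not y or u and (not y and not x or not z and z or not y and x) and z) and not not (u and not y or x)
= (u and not y or u and (not y and not x or not y and x) and z) and not not (u and not y or x)
= (u and not y or u and not y and z) and not not (u and not y or x)
= u and not y and not not (u and not y or x)
= u and not y and (u and not y or x)
= u and not y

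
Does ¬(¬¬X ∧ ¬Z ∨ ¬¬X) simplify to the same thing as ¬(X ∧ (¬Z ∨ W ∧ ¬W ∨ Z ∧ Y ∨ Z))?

E1: ¬(¬¬X ∧ ¬Z ∨ ¬¬X)
    = ¬¬¬X   — absorption
    = ¬X   — double negation
E2: ¬(X ∧ (¬Z ∨ W ∧ ¬W ∨ Z ∧ Y ∨ Z))
    = ¬(X ∧ (¬Z ∨ W ∧ ¬W ∨ Z))   — absorption
    = ¬(X ∧ (¬Z ∨ Z))   — complement / identity
    = ¬X   — complement / identity
Both reduce to ¬X, so they are equivalent.

Yes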